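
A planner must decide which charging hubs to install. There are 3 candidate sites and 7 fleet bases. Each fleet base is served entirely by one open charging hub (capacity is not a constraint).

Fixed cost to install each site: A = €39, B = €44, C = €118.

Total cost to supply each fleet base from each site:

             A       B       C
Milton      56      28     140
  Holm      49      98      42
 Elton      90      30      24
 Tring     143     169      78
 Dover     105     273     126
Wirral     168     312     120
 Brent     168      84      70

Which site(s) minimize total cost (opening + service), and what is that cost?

For any fixed open set, each fleet base goes to its cheapest open site; total = fixed + service.
{B, C}: Milton→B 28, Holm→C 42, Elton→C 24, Tring→C 78, Dover→C 126, Wirral→C 120, Brent→C 70. Service 488; fixed 162; total 650.
{A, C}: service 495 + fixed 157 = 652
{A, B, C}: Milton→B 28, Holm→C 42, Elton→C 24, Tring→C 78, Dover→A 105, Wirral→C 120, Brent→C 70. Service 467; fixed 201; total 668.
{A}: service 779 + fixed 39 = 818
(All 7 nonempty subsets were checked; B and C is lowest.)

Open B and C; minimum total cost 650.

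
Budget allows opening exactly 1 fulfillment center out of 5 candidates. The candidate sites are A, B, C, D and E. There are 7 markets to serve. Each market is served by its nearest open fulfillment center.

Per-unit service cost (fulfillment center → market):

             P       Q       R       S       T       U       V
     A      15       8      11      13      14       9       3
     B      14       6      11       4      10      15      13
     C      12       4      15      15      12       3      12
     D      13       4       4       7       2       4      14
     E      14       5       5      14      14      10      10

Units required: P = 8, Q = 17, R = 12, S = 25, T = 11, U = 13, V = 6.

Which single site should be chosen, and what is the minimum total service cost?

With exactly 1 open, each market uses its cheapest among the chosen.
{D}: P→D 13·8=104, Q→D 4·17=68, R→D 4·12=48, S→D 7·25=175, T→D 2·11=22, U→D 4·13=52, V→D 14·6=84. Service cost 553.
{B}: service cost 829
{E}: service cost 951
Among all 5 size-1 choices, {D} is lowest.

Choose D only; total service cost 553.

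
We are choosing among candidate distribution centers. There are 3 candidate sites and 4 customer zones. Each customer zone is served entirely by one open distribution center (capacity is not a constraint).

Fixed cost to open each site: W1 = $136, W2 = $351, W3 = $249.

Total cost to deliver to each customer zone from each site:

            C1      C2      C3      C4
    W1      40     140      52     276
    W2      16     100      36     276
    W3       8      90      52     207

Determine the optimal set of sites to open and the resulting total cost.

Open W3 only; minimum total cost 606.

For any fixed open set, each customer zone goes to its cheapest open site; total = fixed + service.
{W3}: C1→W3 8, C2→W3 90, C3→W3 52, C4→W3 207. Service 357; fixed 249; total 606.
{W1}: service 508 + fixed 136 = 644
{W1, W3}: service 357 + fixed 385 = 742
{W1, W2, W3}: service 341 + fixed 736 = 1077
No other subset beats 606.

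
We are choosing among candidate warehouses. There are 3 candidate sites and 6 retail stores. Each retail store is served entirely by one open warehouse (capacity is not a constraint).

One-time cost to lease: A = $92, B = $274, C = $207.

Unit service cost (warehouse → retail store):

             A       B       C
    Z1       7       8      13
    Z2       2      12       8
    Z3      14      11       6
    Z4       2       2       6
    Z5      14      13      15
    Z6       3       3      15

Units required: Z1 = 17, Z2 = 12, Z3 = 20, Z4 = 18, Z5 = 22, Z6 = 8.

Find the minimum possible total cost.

Minimum total cost: 883

For any fixed open set, each retail store goes to its cheapest open site; total = fixed + service.
{A}: Z1→A 7·17=119, Z2→A 2·12=24, Z3→A 14·20=280, Z4→A 2·18=36, Z5→A 14·22=308, Z6→A 3·8=24. Service 791; fixed 92; total 883.
{A, C}: service 631 + fixed 299 = 930
{A, B}: service 709 + fixed 366 = 1075
{A, B, C}: service 609 + fixed 573 = 1182
(All 7 nonempty subsets were checked; A only is lowest.)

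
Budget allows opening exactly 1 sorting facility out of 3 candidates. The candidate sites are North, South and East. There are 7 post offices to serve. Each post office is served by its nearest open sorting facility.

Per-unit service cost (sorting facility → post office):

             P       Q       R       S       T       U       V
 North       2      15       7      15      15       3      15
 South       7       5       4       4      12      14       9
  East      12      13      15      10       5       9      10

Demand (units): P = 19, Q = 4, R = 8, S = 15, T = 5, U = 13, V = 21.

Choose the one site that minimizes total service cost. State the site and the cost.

With exactly 1 open, each post office uses its cheapest among the chosen.
{South}: P→South 7·19=133, Q→South 5·4=20, R→South 4·8=32, S→South 4·15=60, T→South 12·5=60, U→South 14·13=182, V→South 9·21=189. Service cost 676.
{North}: service cost 808
{East}: service cost 902
Among all 3 size-1 choices, {South} is lowest.

Choose South only; total service cost 676.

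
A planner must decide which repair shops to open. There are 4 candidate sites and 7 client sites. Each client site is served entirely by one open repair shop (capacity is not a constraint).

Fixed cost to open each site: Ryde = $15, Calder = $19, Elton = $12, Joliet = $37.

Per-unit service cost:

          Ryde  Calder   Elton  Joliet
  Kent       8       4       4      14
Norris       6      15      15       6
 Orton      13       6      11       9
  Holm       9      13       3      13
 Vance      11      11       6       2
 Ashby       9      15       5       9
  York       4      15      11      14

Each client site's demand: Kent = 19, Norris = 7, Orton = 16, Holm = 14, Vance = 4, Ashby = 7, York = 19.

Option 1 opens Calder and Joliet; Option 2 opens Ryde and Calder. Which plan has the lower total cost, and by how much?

Option 2 is cheaper by 232.

Option 1: {Calder, Joliet}: Kent→Calder 4·19=76, Norris→Joliet 6·7=42, Orton→Calder 6·16=96, Holm→Calder 13·14=182, Vance→Joliet 2·4=8, Ashby→Joliet 9·7=63, York→Joliet 14·19=266. Service 733; fixed 56; total 789.
Option 2: {Ryde, Calder}: Kent→Calder 4·19=76, Norris→Ryde 6·7=42, Orton→Calder 6·16=96, Holm→Ryde 9·14=126, Vance→Ryde 11·4=44, Ashby→Ryde 9·7=63, York→Ryde 4·19=76. Service 523; fixed 34; total 557.
Difference: |789 − 557| = 232.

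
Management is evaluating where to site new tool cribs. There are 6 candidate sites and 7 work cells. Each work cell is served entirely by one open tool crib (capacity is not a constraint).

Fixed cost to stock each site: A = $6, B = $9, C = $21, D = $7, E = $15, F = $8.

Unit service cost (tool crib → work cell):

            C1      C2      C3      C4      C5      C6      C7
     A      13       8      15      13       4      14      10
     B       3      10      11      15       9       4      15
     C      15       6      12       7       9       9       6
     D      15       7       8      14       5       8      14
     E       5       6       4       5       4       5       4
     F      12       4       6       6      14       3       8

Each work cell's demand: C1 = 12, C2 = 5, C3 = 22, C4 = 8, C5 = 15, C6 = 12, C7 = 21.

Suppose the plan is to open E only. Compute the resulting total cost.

Total cost: 437

Each work cell is assigned to its cheapest site among the open ones.
{E}: C1→E 5·12=60, C2→E 6·5=30, C3→E 4·22=88, C4→E 5·8=40, C5→E 4·15=60, C6→E 5·12=60, C7→E 4·21=84. Service 422; fixed 15; total 437.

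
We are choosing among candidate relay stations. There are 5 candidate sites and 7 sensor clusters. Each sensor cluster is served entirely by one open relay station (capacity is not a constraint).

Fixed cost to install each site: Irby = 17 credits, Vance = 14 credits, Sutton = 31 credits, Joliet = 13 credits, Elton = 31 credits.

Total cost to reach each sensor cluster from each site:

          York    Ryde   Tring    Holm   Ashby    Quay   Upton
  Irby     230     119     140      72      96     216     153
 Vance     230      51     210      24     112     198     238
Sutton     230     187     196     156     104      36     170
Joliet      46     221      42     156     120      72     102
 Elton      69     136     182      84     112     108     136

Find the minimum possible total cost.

For any fixed open set, each sensor cluster goes to its cheapest open site; total = fixed + service.
{Vance, Sutton, Joliet}: York→Joliet 46, Ryde→Vance 51, Tring→Joliet 42, Holm→Vance 24, Ashby→Sutton 104, Quay→Sutton 36, Upton→Joliet 102. Service 405; fixed 58; total 463.
{Irby, Vance, Sutton, Joliet}: York→Joliet 46, Ryde→Vance 51, Tring→Joliet 42, Holm→Vance 24, Ashby→Irby 96, Quay→Sutton 36, Upton→Joliet 102. Service 397; fixed 75; total 472.
{Vance, Joliet}: service 449 + fixed 27 = 476
{Irby, Vance, Sutton, Joliet, Elton}: service 397 + fixed 106 = 503
No other subset beats 463.

Minimum total cost: 463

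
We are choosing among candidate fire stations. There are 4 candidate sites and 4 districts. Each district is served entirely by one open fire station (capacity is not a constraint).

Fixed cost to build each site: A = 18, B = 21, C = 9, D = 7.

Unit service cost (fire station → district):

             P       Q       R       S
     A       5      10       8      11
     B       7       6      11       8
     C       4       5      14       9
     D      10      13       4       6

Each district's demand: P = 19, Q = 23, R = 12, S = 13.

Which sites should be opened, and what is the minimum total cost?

Open C and D; minimum total cost 333.

For any fixed open set, each district goes to its cheapest open site; total = fixed + service.
{C, D}: P→C 4·19=76, Q→C 5·23=115, R→D 4·12=48, S→D 6·13=78. Service 317; fixed 16; total 333.
{A, C, D}: P→C 4·19=76, Q→C 5·23=115, R→D 4·12=48, S→D 6·13=78. Service 317; fixed 34; total 351.
{B, C, D}: P→C 4·19=76, Q→C 5·23=115, R→D 4·12=48, S→D 6·13=78. Service 317; fixed 37; total 354.
{A, B, C, D}: P→C 4·19=76, Q→C 5·23=115, R→D 4·12=48, S→D 6·13=78. Service 317; fixed 55; total 372.
No other subset beats 333.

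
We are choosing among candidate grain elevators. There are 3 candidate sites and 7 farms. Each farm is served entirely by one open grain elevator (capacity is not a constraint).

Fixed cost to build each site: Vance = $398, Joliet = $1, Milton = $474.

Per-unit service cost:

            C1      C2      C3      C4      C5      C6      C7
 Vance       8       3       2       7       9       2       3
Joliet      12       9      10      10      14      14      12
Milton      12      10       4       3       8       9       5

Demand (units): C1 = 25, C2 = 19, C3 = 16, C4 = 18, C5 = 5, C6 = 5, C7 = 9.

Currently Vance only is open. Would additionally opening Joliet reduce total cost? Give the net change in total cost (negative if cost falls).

No — net change +1 (cost rises by 1).

Current service cost with {Vance}: 497.
Adding Joliet: each farm re-picks its cheapest; new service cost 497, saving 0.
Extra fixed cost: 1. Net change = 1 − 0 = 1.
(Totals: 895 → 896.)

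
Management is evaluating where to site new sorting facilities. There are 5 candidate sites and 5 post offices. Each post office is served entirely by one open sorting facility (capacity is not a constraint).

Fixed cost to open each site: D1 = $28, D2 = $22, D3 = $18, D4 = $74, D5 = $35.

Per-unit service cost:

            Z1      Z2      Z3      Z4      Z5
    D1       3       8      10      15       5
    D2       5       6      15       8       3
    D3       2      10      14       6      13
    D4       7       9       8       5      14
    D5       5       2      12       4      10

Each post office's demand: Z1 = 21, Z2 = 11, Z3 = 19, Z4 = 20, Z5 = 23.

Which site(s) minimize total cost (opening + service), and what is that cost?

For any fixed open set, each post office goes to its cheapest open site; total = fixed + service.
{D1, D2, D3, D5}: Z1→D3 2·21=42, Z2→D5 2·11=22, Z3→D1 10·19=190, Z4→D5 4·20=80, Z5→D2 3·23=69. Service 403; fixed 103; total 506.
{D1, D2, D5}: service 424 + fixed 85 = 509
{D2, D3, D4, D5}: Z1→D3 2·21=42, Z2→D5 2·11=22, Z3→D4 8·19=152, Z4→D5 4·20=80, Z5→D2 3·23=69. Service 365; fixed 149; total 514.
{D1, D2, D3, D4, D5}: Z1→D3 2·21=42, Z2→D5 2·11=22, Z3→D4 8·19=152, Z4→D5 4·20=80, Z5→D2 3·23=69. Service 365; fixed 177; total 542.
No other subset beats 506.

Open D1, D2, D3 and D5; minimum total cost 506.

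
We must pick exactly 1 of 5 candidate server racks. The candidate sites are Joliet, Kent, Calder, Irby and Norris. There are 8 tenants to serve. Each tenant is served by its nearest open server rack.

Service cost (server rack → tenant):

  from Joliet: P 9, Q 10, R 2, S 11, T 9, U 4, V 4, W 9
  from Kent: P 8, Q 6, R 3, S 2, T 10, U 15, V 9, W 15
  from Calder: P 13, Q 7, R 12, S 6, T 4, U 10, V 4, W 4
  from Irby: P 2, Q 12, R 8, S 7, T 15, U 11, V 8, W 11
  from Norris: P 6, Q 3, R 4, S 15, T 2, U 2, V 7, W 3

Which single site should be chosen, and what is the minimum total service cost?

With exactly 1 open, each tenant uses its cheapest among the chosen.
{Norris}: P→Norris 6, Q→Norris 3, R→Norris 4, S→Norris 15, T→Norris 2, U→Norris 2, V→Norris 7, W→Norris 3. Service cost 42.
{Joliet}: service cost 58
{Calder}: service cost 60
Among all 5 size-1 choices, {Norris} is lowest.

Choose Norris only; total service cost 42.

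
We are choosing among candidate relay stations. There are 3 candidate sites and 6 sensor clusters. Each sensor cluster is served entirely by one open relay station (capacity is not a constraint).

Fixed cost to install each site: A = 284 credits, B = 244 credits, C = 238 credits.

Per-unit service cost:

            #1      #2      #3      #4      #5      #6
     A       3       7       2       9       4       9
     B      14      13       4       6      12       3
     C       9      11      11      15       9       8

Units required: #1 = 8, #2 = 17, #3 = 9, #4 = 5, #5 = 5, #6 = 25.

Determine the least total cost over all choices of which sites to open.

For any fixed open set, each sensor cluster goes to its cheapest open site; total = fixed + service.
{A}: #1→A 3·8=24, #2→A 7·17=119, #3→A 2·9=18, #4→A 9·5=45, #5→A 4·5=20, #6→A 9·25=225. Service 451; fixed 284; total 735.
{B}: service 534 + fixed 244 = 778
{A, B}: service 286 + fixed 528 = 814
{A, B, C}: service 286 + fixed 766 = 1052
No other subset beats 735.

Minimum total cost: 735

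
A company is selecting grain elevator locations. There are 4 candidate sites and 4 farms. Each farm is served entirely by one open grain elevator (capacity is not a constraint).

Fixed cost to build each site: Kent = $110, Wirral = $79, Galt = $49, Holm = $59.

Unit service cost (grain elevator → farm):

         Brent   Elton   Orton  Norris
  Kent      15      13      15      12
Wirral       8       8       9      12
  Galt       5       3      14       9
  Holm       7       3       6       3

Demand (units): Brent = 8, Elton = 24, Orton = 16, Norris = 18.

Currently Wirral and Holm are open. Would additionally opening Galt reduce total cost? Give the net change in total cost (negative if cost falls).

Current service cost with {Wirral, Holm}: 278.
Adding Galt: each farm re-picks its cheapest; new service cost 262, saving 16.
Extra fixed cost: 49. Net change = 49 − 16 = 33.
(Totals: 416 → 449.)

No — net change +33 (cost rises by 33).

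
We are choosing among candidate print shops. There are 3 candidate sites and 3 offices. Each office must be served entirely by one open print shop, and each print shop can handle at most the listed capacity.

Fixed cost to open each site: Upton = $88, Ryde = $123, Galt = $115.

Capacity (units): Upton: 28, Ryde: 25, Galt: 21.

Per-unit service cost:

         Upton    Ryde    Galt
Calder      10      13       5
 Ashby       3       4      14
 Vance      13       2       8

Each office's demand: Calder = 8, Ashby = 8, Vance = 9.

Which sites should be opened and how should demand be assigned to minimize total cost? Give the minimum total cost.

Minimum total cost: 277

Open {Ryde}: Calder→Ryde 13·8=104, Ashby→Ryde 4·8=32, Vance→Ryde 2·9=18.
Loads: Ryde carries 25/25. Service 154; fixed 123; total 277.
Next best feasible plan costs 309.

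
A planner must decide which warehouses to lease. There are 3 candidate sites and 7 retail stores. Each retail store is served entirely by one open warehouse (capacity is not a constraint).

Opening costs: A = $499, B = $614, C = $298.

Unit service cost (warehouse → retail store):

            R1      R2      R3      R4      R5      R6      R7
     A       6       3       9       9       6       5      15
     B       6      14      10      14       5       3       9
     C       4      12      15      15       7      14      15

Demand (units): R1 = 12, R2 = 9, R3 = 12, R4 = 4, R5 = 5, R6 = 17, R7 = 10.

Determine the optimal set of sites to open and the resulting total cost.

For any fixed open set, each retail store goes to its cheapest open site; total = fixed + service.
{A}: R1→A 6·12=72, R2→A 3·9=27, R3→A 9·12=108, R4→A 9·4=36, R5→A 6·5=30, R6→A 5·17=85, R7→A 15·10=150. Service 508; fixed 499; total 1007.
{C}: R1→C 4·12=48, R2→C 12·9=108, R3→C 15·12=180, R4→C 15·4=60, R5→C 7·5=35, R6→C 14·17=238, R7→C 15·10=150. Service 819; fixed 298; total 1117.
{B}: service 540 + fixed 614 = 1154
{A, B, C}: R1→C 4·12=48, R2→A 3·9=27, R3→A 9·12=108, R4→A 9·4=36, R5→B 5·5=25, R6→B 3·17=51, R7→B 9·10=90. Service 385; fixed 1411; total 1796.
No other subset beats 1007.

Open A only; minimum total cost 1007.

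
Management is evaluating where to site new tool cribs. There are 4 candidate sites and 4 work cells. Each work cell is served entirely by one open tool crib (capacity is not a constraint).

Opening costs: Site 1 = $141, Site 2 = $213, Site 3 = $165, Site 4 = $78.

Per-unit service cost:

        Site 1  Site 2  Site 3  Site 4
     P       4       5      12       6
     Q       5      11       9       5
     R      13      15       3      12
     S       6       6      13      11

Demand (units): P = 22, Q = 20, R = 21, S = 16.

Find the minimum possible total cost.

For any fixed open set, each work cell goes to its cheapest open site; total = fixed + service.
{Site 1, Site 3}: P→Site 1 4·22=88, Q→Site 1 5·20=100, R→Site 3 3·21=63, S→Site 1 6·16=96. Service 347; fixed 306; total 653.
{Site 1}: P→Site 1 4·22=88, Q→Site 1 5·20=100, R→Site 1 13·21=273, S→Site 1 6·16=96. Service 557; fixed 141; total 698.
{Site 3, Site 4}: service 471 + fixed 243 = 714
{Site 1, Site 2, Site 3, Site 4}: service 347 + fixed 597 = 944
No other subset beats 653.

Minimum total cost: 653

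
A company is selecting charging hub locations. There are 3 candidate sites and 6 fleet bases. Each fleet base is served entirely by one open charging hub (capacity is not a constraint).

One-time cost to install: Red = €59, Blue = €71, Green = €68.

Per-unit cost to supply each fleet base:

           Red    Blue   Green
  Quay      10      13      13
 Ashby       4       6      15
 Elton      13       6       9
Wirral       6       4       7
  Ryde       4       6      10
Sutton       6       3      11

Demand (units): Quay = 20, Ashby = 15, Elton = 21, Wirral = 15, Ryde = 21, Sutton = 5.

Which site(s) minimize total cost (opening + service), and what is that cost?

For any fixed open set, each fleet base goes to its cheapest open site; total = fixed + service.
{Red, Blue}: Quay→Red 10·20=200, Ashby→Red 4·15=60, Elton→Blue 6·21=126, Wirral→Blue 4·15=60, Ryde→Red 4·21=84, Sutton→Blue 3·5=15. Service 545; fixed 130; total 675.
{Red, Blue, Green}: Quay→Red 10·20=200, Ashby→Red 4·15=60, Elton→Blue 6·21=126, Wirral→Blue 4·15=60, Ryde→Red 4·21=84, Sutton→Blue 3·5=15. Service 545; fixed 198; total 743.
{Blue}: service 677 + fixed 71 = 748
{Red}: Quay→Red 10·20=200, Ashby→Red 4·15=60, Elton→Red 13·21=273, Wirral→Red 6·15=90, Ryde→Red 4·21=84, Sutton→Red 6·5=30. Service 737; fixed 59; total 796.
(All 7 nonempty subsets were checked; Red and Blue is lowest.)

Open Red and Blue; minimum total cost 675.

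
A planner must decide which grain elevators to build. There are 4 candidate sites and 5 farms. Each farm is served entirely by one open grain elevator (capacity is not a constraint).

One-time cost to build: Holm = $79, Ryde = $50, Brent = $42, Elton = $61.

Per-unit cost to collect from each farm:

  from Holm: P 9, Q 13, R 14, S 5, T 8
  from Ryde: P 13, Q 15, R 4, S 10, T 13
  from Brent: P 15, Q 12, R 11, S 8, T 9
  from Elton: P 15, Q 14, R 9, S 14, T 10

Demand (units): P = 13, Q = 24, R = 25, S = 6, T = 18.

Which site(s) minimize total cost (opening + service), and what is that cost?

Open Holm and Ryde; minimum total cost 832.

For any fixed open set, each farm goes to its cheapest open site; total = fixed + service.
{Holm, Ryde}: P→Holm 9·13=117, Q→Holm 13·24=312, R→Ryde 4·25=100, S→Holm 5·6=30, T→Holm 8·18=144. Service 703; fixed 129; total 832.
{Holm, Ryde, Brent}: P→Holm 9·13=117, Q→Brent 12·24=288, R→Ryde 4·25=100, S→Holm 5·6=30, T→Holm 8·18=144. Service 679; fixed 171; total 850.
{Ryde, Brent}: service 767 + fixed 92 = 859
{Holm, Ryde, Brent, Elton}: P→Holm 9·13=117, Q→Brent 12·24=288, R→Ryde 4·25=100, S→Holm 5·6=30, T→Holm 8·18=144. Service 679; fixed 232; total 911.
No other subset beats 832.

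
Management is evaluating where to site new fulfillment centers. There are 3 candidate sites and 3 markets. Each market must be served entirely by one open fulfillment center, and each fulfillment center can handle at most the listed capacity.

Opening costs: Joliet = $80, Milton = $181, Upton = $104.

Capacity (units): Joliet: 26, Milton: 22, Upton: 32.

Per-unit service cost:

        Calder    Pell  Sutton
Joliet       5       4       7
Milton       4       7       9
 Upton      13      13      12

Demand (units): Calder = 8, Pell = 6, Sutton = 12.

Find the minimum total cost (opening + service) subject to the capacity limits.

Minimum total cost: 228

Open {Joliet}: Calder→Joliet 5·8=40, Pell→Joliet 4·6=24, Sutton→Joliet 7·12=84.
Loads: Joliet carries 26/26. Service 148; fixed 80; total 228.
Next best feasible plan costs 332.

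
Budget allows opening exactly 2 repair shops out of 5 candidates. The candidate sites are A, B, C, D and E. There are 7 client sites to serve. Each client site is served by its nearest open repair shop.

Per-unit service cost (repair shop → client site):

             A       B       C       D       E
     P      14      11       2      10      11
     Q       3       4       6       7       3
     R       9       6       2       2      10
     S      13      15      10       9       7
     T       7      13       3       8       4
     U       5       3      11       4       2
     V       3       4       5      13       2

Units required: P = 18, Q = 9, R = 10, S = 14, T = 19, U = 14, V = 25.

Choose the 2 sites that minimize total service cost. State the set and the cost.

Choose C and E; total service cost 316.

With exactly 2 open, each client site uses its cheapest among the chosen.
{C, E}: P→C 2·18=36, Q→E 3·9=27, R→C 2·10=20, S→E 7·14=98, T→C 3·19=57, U→E 2·14=28, V→E 2·25=50. Service cost 316.
{A, C}: service cost 425
{B, C}: service cost 431
Among all 10 size-2 choices, {C, E} is lowest.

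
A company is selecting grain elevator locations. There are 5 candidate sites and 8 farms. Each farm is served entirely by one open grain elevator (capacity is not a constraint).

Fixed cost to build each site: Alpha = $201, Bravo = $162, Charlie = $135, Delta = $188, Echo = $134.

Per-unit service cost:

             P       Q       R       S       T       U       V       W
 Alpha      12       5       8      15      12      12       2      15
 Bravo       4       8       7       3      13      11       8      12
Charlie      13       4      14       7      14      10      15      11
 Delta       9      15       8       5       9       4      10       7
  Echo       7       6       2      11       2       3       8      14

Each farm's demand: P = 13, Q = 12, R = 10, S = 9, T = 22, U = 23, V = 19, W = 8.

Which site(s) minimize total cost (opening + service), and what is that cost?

For any fixed open set, each farm goes to its cheapest open site; total = fixed + service.
{Echo}: P→Echo 7·13=91, Q→Echo 6·12=72, R→Echo 2·10=20, S→Echo 11·9=99, T→Echo 2·22=44, U→Echo 3·23=69, V→Echo 8·19=152, W→Echo 14·8=112. Service 659; fixed 134; total 793.
{Bravo, Echo}: P→Bravo 4·13=52, Q→Echo 6·12=72, R→Echo 2·10=20, S→Bravo 3·9=27, T→Echo 2·22=44, U→Echo 3·23=69, V→Bravo 8·19=152, W→Bravo 12·8=96. Service 532; fixed 296; total 828.
{Charlie, Echo}: service 575 + fixed 269 = 844
{Alpha, Bravo, Charlie, Delta, Echo}: service 354 + fixed 820 = 1174
No other subset beats 793.

Open Echo only; minimum total cost 793.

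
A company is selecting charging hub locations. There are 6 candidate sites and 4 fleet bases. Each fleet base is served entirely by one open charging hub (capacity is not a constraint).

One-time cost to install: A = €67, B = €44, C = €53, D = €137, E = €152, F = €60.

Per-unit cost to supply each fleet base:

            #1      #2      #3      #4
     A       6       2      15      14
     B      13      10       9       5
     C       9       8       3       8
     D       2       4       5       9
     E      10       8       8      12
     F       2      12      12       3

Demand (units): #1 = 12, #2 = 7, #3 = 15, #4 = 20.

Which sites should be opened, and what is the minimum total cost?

Open C and F; minimum total cost 298.

For any fixed open set, each fleet base goes to its cheapest open site; total = fixed + service.
{C, F}: #1→F 2·12=24, #2→C 8·7=56, #3→C 3·15=45, #4→F 3·20=60. Service 185; fixed 113; total 298.
{A, C, F}: service 143 + fixed 180 = 323
{B, C, F}: service 185 + fixed 157 = 342
{A, B, C, D, E, F}: service 143 + fixed 513 = 656
No other subset beats 298.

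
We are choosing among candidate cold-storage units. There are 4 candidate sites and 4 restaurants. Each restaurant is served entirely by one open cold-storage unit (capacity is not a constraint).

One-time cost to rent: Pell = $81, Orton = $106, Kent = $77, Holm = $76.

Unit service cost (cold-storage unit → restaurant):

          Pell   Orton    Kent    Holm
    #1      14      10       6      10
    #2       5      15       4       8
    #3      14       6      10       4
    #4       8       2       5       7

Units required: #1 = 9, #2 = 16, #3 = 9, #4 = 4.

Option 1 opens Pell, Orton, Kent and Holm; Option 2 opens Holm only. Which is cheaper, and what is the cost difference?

Option 2 is cheaper by 144.

Option 1: {Pell, Orton, Kent, Holm}: #1→Kent 6·9=54, #2→Kent 4·16=64, #3→Holm 4·9=36, #4→Orton 2·4=8. Service 162; fixed 340; total 502.
Option 2: {Holm}: #1→Holm 10·9=90, #2→Holm 8·16=128, #3→Holm 4·9=36, #4→Holm 7·4=28. Service 282; fixed 76; total 358.
Difference: |502 − 358| = 144.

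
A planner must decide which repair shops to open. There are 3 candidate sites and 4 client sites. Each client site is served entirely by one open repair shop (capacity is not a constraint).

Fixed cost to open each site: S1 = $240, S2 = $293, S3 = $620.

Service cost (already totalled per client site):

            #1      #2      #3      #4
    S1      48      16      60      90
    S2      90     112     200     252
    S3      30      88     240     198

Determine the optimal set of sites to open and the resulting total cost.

Open S1 only; minimum total cost 454.

For any fixed open set, each client site goes to its cheapest open site; total = fixed + service.
{S1}: #1→S1 48, #2→S1 16, #3→S1 60, #4→S1 90. Service 214; fixed 240; total 454.
{S1, S2}: #1→S1 48, #2→S1 16, #3→S1 60, #4→S1 90. Service 214; fixed 533; total 747.
{S2}: #1→S2 90, #2→S2 112, #3→S2 200, #4→S2 252. Service 654; fixed 293; total 947.
{S1, S2, S3}: #1→S3 30, #2→S1 16, #3→S1 60, #4→S1 90. Service 196; fixed 1153; total 1349.
No other subset beats 454.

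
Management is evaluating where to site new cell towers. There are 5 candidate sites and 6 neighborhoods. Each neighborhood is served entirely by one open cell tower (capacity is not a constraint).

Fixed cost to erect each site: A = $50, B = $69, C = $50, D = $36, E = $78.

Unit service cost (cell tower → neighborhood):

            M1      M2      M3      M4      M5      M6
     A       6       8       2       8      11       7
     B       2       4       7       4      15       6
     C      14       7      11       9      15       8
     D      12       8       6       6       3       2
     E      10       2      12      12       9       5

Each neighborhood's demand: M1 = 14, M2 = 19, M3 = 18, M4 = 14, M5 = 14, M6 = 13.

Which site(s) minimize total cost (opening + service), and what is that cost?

Open A, B and D; minimum total cost 419.

For any fixed open set, each neighborhood goes to its cheapest open site; total = fixed + service.
{A, B, D}: M1→B 2·14=28, M2→B 4·19=76, M3→A 2·18=36, M4→B 4·14=56, M5→D 3·14=42, M6→D 2·13=26. Service 264; fixed 155; total 419.
{B, D}: M1→B 2·14=28, M2→B 4·19=76, M3→D 6·18=108, M4→B 4·14=56, M5→D 3·14=42, M6→D 2·13=26. Service 336; fixed 105; total 441.
{A, B, D, E}: service 226 + fixed 233 = 459
{A, B, C, D, E}: M1→B 2·14=28, M2→E 2·19=38, M3→A 2·18=36, M4→B 4·14=56, M5→D 3·14=42, M6→D 2·13=26. Service 226; fixed 283; total 509.
No other subset beats 419.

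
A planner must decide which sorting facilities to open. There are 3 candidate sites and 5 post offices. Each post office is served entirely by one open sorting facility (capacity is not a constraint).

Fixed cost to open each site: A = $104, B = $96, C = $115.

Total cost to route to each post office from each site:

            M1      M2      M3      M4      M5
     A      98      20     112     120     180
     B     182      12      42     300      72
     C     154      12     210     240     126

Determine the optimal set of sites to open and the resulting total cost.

Open A and B; minimum total cost 544.

For any fixed open set, each post office goes to its cheapest open site; total = fixed + service.
{A, B}: M1→A 98, M2→B 12, M3→B 42, M4→A 120, M5→B 72. Service 344; fixed 200; total 544.
{A}: M1→A 98, M2→A 20, M3→A 112, M4→A 120, M5→A 180. Service 530; fixed 104; total 634.
{A, B, C}: service 344 + fixed 315 = 659
{B}: M1→B 182, M2→B 12, M3→B 42, M4→B 300, M5→B 72. Service 608; fixed 96; total 704.
No other subset beats 544.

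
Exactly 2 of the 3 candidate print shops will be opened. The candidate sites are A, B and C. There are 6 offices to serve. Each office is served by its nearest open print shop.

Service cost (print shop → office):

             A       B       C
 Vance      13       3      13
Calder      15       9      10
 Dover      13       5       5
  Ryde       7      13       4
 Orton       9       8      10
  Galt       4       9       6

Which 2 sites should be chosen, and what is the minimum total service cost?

With exactly 2 open, each office uses its cheapest among the chosen.
{B, C}: Vance→B 3, Calder→B 9, Dover→B 5, Ryde→C 4, Orton→B 8, Galt→C 6. Service cost 35.
{A, B}: service cost 36
{A, C}: service cost 45
Among all 3 size-2 choices, {B, C} is lowest.

Choose B and C; total service cost 35.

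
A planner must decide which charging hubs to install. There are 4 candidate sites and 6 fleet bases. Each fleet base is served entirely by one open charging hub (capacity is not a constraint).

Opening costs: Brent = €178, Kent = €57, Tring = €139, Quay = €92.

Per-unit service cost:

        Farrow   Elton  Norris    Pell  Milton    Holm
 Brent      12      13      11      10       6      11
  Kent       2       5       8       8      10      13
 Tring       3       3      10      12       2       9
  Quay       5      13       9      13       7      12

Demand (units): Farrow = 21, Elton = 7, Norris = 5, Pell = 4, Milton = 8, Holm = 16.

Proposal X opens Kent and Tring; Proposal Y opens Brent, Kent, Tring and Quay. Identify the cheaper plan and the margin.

Proposal X is cheaper by 270.

Proposal X: {Kent, Tring}: Farrow→Kent 2·21=42, Elton→Tring 3·7=21, Norris→Kent 8·5=40, Pell→Kent 8·4=32, Milton→Tring 2·8=16, Holm→Tring 9·16=144. Service 295; fixed 196; total 491.
Proposal Y: {Brent, Kent, Tring, Quay}: Farrow→Kent 2·21=42, Elton→Tring 3·7=21, Norris→Kent 8·5=40, Pell→Kent 8·4=32, Milton→Tring 2·8=16, Holm→Tring 9·16=144. Service 295; fixed 466; total 761.
Difference: |491 − 761| = 270.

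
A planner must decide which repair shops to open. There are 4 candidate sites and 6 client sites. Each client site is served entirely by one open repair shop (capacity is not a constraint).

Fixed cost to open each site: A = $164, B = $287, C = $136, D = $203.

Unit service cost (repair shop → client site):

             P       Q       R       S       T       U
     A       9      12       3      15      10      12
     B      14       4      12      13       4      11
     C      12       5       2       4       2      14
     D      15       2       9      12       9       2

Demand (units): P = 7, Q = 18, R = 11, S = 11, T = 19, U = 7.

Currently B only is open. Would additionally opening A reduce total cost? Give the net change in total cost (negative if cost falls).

Current service cost with {B}: 598.
Adding A: each client site re-picks its cheapest; new service cost 464, saving 134.
Extra fixed cost: 164. Net change = 164 − 134 = 30.
(Totals: 885 → 915.)

No — net change +30 (cost rises by 30).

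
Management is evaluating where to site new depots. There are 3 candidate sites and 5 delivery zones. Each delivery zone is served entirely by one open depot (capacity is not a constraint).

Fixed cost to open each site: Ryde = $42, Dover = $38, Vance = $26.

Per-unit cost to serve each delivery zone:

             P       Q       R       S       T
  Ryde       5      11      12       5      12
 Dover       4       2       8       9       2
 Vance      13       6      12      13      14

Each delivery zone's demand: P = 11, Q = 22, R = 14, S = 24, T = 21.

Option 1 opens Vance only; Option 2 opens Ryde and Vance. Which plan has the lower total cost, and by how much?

Option 2 is cheaper by 280.

Option 1: {Vance}: P→Vance 13·11=143, Q→Vance 6·22=132, R→Vance 12·14=168, S→Vance 13·24=312, T→Vance 14·21=294. Service 1049; fixed 26; total 1075.
Option 2: {Ryde, Vance}: P→Ryde 5·11=55, Q→Vance 6·22=132, R→Ryde 12·14=168, S→Ryde 5·24=120, T→Ryde 12·21=252. Service 727; fixed 68; total 795.
Difference: |1075 − 795| = 280.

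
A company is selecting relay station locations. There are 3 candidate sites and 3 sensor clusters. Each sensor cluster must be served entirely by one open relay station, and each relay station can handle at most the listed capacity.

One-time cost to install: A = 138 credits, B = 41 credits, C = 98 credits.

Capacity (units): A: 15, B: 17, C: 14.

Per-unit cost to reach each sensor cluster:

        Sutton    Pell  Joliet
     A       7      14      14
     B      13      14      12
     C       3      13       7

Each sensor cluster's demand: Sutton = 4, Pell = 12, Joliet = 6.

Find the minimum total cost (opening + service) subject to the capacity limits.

Open {B, C}: Sutton→C 3·4=12, Pell→B 14·12=168, Joliet→C 7·6=42.
Loads: B carries 12/17, C carries 10/14. Service 222; fixed 139; total 361.
Next best feasible plan costs 401.

Minimum total cost: 361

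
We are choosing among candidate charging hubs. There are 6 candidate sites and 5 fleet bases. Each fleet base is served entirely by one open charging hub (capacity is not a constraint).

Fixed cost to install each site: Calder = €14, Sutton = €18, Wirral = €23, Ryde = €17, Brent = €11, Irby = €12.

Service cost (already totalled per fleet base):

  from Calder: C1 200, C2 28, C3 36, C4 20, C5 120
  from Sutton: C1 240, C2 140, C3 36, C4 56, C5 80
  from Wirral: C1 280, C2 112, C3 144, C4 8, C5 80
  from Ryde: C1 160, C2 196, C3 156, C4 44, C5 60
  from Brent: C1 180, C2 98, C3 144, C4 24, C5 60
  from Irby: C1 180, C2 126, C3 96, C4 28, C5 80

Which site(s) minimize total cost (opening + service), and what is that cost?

For any fixed open set, each fleet base goes to its cheapest open site; total = fixed + service.
{Calder, Ryde}: C1→Ryde 160, C2→Calder 28, C3→Calder 36, C4→Calder 20, C5→Ryde 60. Service 304; fixed 31; total 335.
{Calder, Wirral, Ryde}: service 292 + fixed 54 = 346
{Calder, Ryde, Brent}: service 304 + fixed 42 = 346
{Calder, Sutton, Wirral, Ryde, Brent, Irby}: service 292 + fixed 95 = 387
No other subset beats 335.

Open Calder and Ryde; minimum total cost 335.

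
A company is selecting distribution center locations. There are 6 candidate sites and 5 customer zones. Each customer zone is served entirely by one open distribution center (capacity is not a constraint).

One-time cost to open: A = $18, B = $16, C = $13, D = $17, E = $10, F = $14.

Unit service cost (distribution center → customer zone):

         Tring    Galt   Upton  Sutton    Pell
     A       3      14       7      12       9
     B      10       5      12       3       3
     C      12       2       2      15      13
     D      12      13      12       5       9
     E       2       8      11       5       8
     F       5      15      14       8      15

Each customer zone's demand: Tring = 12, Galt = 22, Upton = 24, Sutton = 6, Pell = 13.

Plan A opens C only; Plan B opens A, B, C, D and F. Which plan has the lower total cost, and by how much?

Plan A: {C}: Tring→C 12·12=144, Galt→C 2·22=44, Upton→C 2·24=48, Sutton→C 15·6=90, Pell→C 13·13=169. Service 495; fixed 13; total 508.
Plan B: {A, B, C, D, F}: Tring→A 3·12=36, Galt→C 2·22=44, Upton→C 2·24=48, Sutton→B 3·6=18, Pell→B 3·13=39. Service 185; fixed 78; total 263.
Difference: |508 − 263| = 245.

Plan B is cheaper by 245.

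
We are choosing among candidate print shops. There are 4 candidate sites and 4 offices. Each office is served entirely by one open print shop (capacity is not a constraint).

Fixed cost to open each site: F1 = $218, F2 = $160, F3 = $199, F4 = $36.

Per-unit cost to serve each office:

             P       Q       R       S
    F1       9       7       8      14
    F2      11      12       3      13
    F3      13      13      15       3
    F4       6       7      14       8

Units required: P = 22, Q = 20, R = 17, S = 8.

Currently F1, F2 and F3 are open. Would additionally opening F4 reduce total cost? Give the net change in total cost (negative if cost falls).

Yes — net change −30 (cost falls by 30).

Current service cost with {F1, F2, F3}: 413.
Adding F4: each office re-picks its cheapest; new service cost 347, saving 66.
Extra fixed cost: 36. Net change = 36 − 66 = -30.
(Totals: 990 → 960.)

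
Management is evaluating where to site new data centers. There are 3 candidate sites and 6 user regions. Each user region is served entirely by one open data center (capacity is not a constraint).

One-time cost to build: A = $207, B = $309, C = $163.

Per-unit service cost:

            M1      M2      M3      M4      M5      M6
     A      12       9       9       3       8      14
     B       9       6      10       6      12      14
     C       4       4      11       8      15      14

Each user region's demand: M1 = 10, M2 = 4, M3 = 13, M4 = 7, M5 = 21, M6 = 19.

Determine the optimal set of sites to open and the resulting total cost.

Open A only; minimum total cost 935.

For any fixed open set, each user region goes to its cheapest open site; total = fixed + service.
{A}: M1→A 12·10=120, M2→A 9·4=36, M3→A 9·13=117, M4→A 3·7=21, M5→A 8·21=168, M6→A 14·19=266. Service 728; fixed 207; total 935.
{A, C}: M1→C 4·10=40, M2→C 4·4=16, M3→A 9·13=117, M4→A 3·7=21, M5→A 8·21=168, M6→A 14·19=266. Service 628; fixed 370; total 998.
{C}: service 836 + fixed 163 = 999
{A, B, C}: M1→C 4·10=40, M2→C 4·4=16, M3→A 9·13=117, M4→A 3·7=21, M5→A 8·21=168, M6→A 14·19=266. Service 628; fixed 679; total 1307.
(All 7 nonempty subsets were checked; A only is lowest.)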